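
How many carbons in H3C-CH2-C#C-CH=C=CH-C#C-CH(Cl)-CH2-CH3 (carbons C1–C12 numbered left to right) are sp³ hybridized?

C1: sp3 ✓
C2: sp3 ✓
C3: sp
C4: sp
C5: sp2
C6: sp
C7: sp2
C8: sp
C9: sp
C10: sp3 ✓
C11: sp3 ✓
C12: sp3 ✓
C1, C2, C10, C11, C12 → 5 sp3 carbons.

5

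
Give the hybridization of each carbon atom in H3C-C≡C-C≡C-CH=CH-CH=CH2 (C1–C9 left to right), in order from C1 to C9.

C1: 4 σ bonds — 4 electron domains, sp3.
C2 (2 σ bonds, plus two π bonds) has steric number 2: sp.
C3 carries 2 σ bonds, plus two π bonds, giving a steric number of 2, so it is sp.
C4 has 2 σ bonds, plus two π bonds: steric number 2 → sp.
C5 has 2 σ bonds, plus two π bonds: steric number 2 → sp.
C6: 3 σ bonds, plus one π bond — 3 electron domains, sp2.
C7 has 3 σ bonds, plus one π bond: steric number 3 → sp2.
C8 carries 3 σ bonds, plus one π bond, giving a steric number of 3, so it is sp2.
C9 (3 σ bonds, plus one π bond) has steric number 3: sp2.

C1 sp3, C2 sp, C3 sp, C4 sp, C5 sp, C6 sp2, C7 sp2, C8 sp2, C9 sp2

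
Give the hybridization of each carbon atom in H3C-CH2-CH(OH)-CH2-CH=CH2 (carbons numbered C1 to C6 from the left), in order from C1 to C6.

C1 is sp3: 4 σ bonds, 4 electron-density regions.
C2: 4 σ bonds — 4 electron domains, sp3.
C3: 4 σ bonds; 4 regions of electron density → sp3.
C4: 4 σ bonds — 4 electron domains, sp3.
C5 — 3 σ bonds, plus one π bond. Steric number 3, so sp2.
C6 has 3 σ bonds, plus one π bond: steric number 3 → sp2.

C1 sp3, C2 sp3, C3 sp3, C4 sp3, C5 sp2, C6 sp2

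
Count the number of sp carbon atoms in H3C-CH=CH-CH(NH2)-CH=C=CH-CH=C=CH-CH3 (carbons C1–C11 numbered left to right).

2

C1: sp3
C2: sp2
C3: sp2
C4: sp3
C5: sp2
C6: sp ✓
C7: sp2
C8: sp2
C9: sp ✓
C10: sp2
C11: sp3
C6, C9 → 2 sp carbons.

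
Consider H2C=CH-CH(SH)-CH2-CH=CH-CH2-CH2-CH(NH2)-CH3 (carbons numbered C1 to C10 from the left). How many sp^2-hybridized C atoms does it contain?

4

C1: sp2 ✓
C2: sp2 ✓
C3: sp3
C4: sp3
C5: sp2 ✓
C6: sp2 ✓
C7: sp3
C8: sp3
C9: sp3
C10: sp3
C1, C2, C5, C6 → 4 sp2 carbons.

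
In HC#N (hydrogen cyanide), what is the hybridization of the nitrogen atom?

sp

The nitrogen atom is sp: 1 σ bond and 1 lone pair, plus two π bonds, 2 electron-density regions.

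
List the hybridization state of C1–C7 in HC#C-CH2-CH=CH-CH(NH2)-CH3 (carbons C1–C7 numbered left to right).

C1 sp, C2 sp, C3 sp3, C4 sp2, C5 sp2, C6 sp3, C7 sp3

C1 carries 2 σ bonds, plus two π bonds, giving a steric number of 2, so it is sp.
C2 has 2 σ bonds, plus two π bonds: steric number 2 → sp.
C3 has 4 σ bonds: steric number 4 → sp3.
C4 is sp2: 3 σ bonds, plus one π bond, 3 electron-density regions.
C5 is sp2: 3 σ bonds, plus one π bond, 3 electron-density regions.
C6 has 4 σ bonds: steric number 4 → sp3.
C7: 4 σ bonds — 4 electron domains, sp3.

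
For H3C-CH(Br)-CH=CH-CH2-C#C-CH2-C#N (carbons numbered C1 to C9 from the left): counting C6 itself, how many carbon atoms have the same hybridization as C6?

3

C6 is sp (two π bonds).
C1: sp3
C2: sp3
C3: sp2
C4: sp2
C5: sp3
C6: sp ✓
C7: sp ✓
C8: sp3
C9: sp ✓
3 carbons are sp.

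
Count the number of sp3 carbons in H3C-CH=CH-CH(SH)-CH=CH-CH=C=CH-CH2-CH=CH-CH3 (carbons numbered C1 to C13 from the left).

C1: sp3 ✓
C2: sp2
C3: sp2
C4: sp3 ✓
C5: sp2
C6: sp2
C7: sp2
C8: sp
C9: sp2
C10: sp3 ✓
C11: sp2
C12: sp2
C13: sp3 ✓
C1, C4, C10, C13 → 4 sp3 carbons.

4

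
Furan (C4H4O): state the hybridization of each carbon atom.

sp²

Each carbon atom has 3 σ bonds, plus one π bond: steric number 3 → sp2.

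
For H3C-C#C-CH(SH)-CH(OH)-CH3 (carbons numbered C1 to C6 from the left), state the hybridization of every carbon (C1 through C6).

C1 sp3, C2 sp, C3 sp, C4 sp3, C5 sp3, C6 sp3

C1 carries 4 σ bonds, giving a steric number of 4, so it is sp3.
C2 carries 2 σ bonds, plus two π bonds, giving a steric number of 2, so it is sp.
C3 has 2 σ bonds, plus two π bonds: steric number 2 → sp.
C4 carries 4 σ bonds, giving a steric number of 4, so it is sp3.
C5: 4 σ bonds; 4 regions of electron density → sp3.
C6 — 4 σ bonds. Steric number 4, so sp3.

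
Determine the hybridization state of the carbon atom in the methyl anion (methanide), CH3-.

Three σ bonds + one lone pair = steric number 4 → sp3, pyramidal.

sp^3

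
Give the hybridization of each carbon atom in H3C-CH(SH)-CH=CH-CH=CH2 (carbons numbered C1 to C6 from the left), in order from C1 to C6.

C1 carries 4 σ bonds, giving a steric number of 4, so it is sp3.
C2: 4 σ bonds; 4 regions of electron density → sp3.
C3: 3 σ bonds, plus one π bond — 3 electron domains, sp2.
C4 carries 3 σ bonds, plus one π bond, giving a steric number of 3, so it is sp2.
C5 is sp2: 3 σ bonds, plus one π bond, 3 electron-density regions.
C6 has 3 σ bonds, plus one π bond: steric number 3 → sp2.

C1 sp3, C2 sp3, C3 sp2, C4 sp2, C5 sp2, C6 sp2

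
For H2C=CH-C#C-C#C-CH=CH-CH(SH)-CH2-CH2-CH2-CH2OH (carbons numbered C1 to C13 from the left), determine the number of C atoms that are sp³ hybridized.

5

C1: sp2
C2: sp2
C3: sp
C4: sp
C5: sp
C6: sp
C7: sp2
C8: sp2
C9: sp3 ✓
C10: sp3 ✓
C11: sp3 ✓
C12: sp3 ✓
C13: sp3 ✓
C9, C10, C11, C12, C13 → 5 sp3 carbons.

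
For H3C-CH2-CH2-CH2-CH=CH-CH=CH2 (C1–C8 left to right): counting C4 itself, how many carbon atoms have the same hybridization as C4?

4

C4 is sp3 (only σ bonds).
C1: sp3 ✓
C2: sp3 ✓
C3: sp3 ✓
C4: sp3 ✓
C5: sp2
C6: sp2
C7: sp2
C8: sp2
4 carbons are sp3.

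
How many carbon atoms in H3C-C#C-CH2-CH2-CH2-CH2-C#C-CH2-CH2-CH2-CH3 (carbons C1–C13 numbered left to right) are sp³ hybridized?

C1: sp3 ✓
C2: sp
C3: sp
C4: sp3 ✓
C5: sp3 ✓
C6: sp3 ✓
C7: sp3 ✓
C8: sp
C9: sp
C10: sp3 ✓
C11: sp3 ✓
C12: sp3 ✓
C13: sp3 ✓
C1, C4, C5, C6, C7, C10, C11, C12, C13 → 9 sp3 carbons.

9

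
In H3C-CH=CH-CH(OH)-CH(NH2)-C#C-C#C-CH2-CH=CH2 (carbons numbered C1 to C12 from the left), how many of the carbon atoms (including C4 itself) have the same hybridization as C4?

C4 is sp3 (only σ bonds).
C1: sp3 ✓
C2: sp2
C3: sp2
C4: sp3 ✓
C5: sp3 ✓
C6: sp
C7: sp
C8: sp
C9: sp
C10: sp3 ✓
C11: sp2
C12: sp2
4 carbons are sp3.

4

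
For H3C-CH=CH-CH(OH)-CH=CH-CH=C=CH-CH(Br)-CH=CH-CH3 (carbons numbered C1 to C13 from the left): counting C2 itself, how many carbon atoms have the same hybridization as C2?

C2 is sp2 (one π bond).
C1: sp3
C2: sp2 ✓
C3: sp2 ✓
C4: sp3
C5: sp2 ✓
C6: sp2 ✓
C7: sp2 ✓
C8: sp
C9: sp2 ✓
C10: sp3
C11: sp2 ✓
C12: sp2 ✓
C13: sp3
8 carbons are sp2.

8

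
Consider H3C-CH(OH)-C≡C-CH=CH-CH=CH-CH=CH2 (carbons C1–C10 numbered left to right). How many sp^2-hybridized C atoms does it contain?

6

C1: sp3
C2: sp3
C3: sp
C4: sp
C5: sp2 ✓
C6: sp2 ✓
C7: sp2 ✓
C8: sp2 ✓
C9: sp2 ✓
C10: sp2 ✓
C5, C6, C7, C8, C9, C10 → 6 sp2 carbons.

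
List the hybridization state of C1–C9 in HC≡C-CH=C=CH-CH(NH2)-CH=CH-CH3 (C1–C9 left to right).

C1 — 2 σ bonds, plus two π bonds. Steric number 2, so sp.
C2 — 2 σ bonds, plus two π bonds. Steric number 2, so sp.
C3 carries 3 σ bonds, plus one π bond, giving a steric number of 3, so it is sp2.
C4 carries 2 σ bonds, plus two π bonds, giving a steric number of 2, so it is sp.
C5 carries 3 σ bonds, plus one π bond, giving a steric number of 3, so it is sp2.
C6 has 4 σ bonds: steric number 4 → sp3.
C7: 3 σ bonds, plus one π bond; 3 regions of electron density → sp2.
C8 carries 3 σ bonds, plus one π bond, giving a steric number of 3, so it is sp2.
C9 carries 4 σ bonds, giving a steric number of 4, so it is sp3.

C1 sp, C2 sp, C3 sp2, C4 sp, C5 sp2, C6 sp3, C7 sp2, C8 sp2, C9 sp3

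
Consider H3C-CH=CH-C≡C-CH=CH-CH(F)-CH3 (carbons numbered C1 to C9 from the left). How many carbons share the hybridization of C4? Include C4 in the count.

2

C4 is sp (two π bonds).
C1: sp3
C2: sp2
C3: sp2
C4: sp ✓
C5: sp ✓
C6: sp2
C7: sp2
C8: sp3
C9: sp3
2 carbons are sp.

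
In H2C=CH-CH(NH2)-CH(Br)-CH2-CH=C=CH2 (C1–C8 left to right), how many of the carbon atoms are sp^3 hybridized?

C1: sp2
C2: sp2
C3: sp3 ✓
C4: sp3 ✓
C5: sp3 ✓
C6: sp2
C7: sp
C8: sp2
C3, C4, C5 → 3 sp3 carbons.

3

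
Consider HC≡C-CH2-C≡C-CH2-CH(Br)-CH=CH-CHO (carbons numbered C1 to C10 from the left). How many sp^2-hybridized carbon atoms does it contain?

3

C1: sp
C2: sp
C3: sp3
C4: sp
C5: sp
C6: sp3
C7: sp3
C8: sp2 ✓
C9: sp2 ✓
C10: sp2 ✓
C8, C9, C10 → 3 sp2 carbons.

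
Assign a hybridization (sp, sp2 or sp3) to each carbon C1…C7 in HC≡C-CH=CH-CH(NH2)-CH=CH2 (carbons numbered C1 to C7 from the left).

C1 sp, C2 sp, C3 sp2, C4 sp2, C5 sp3, C6 sp2, C7 sp2

C1: 2 σ bonds, plus two π bonds; 2 regions of electron density → sp.
C2 — 2 σ bonds, plus two π bonds. Steric number 2, so sp.
C3 has 3 σ bonds, plus one π bond: steric number 3 → sp2.
C4 (3 σ bonds, plus one π bond) has steric number 3: sp2.
C5 (4 σ bonds) has steric number 4: sp3.
C6 carries 3 σ bonds, plus one π bond, giving a steric number of 3, so it is sp2.
C7: 3 σ bonds, plus one π bond; 3 regions of electron density → sp2.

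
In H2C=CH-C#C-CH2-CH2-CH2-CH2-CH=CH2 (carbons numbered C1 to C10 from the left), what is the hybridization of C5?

sp3

C5 — 4 σ bonds. Steric number 4, so sp3.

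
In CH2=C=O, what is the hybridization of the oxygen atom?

The oxygen atom: 1 σ bond and 2 lone pairs, plus one π bond — 3 electron domains, sp2.

sp^2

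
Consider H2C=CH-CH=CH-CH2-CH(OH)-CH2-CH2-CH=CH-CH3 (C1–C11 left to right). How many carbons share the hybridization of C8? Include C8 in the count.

C8 is sp3 (only σ bonds).
C1: sp2
C2: sp2
C3: sp2
C4: sp2
C5: sp3 ✓
C6: sp3 ✓
C7: sp3 ✓
C8: sp3 ✓
C9: sp2
C10: sp2
C11: sp3 ✓
5 carbons are sp3.

5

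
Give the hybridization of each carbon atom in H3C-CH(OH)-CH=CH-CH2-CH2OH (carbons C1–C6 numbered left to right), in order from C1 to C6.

C1: 4 σ bonds — 4 electron domains, sp3.
C2: 4 σ bonds; 4 regions of electron density → sp3.
C3 — 3 σ bonds, plus one π bond. Steric number 3, so sp2.
C4: 3 σ bonds, plus one π bond — 3 electron domains, sp2.
C5 has 4 σ bonds: steric number 4 → sp3.
C6 — 4 σ bonds. Steric number 4, so sp3.

C1 sp3, C2 sp3, C3 sp2, C4 sp2, C5 sp3, C6 sp3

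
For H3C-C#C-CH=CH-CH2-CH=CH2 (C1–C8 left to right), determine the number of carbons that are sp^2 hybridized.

4

C1: sp3
C2: sp
C3: sp
C4: sp2 ✓
C5: sp2 ✓
C6: sp3
C7: sp2 ✓
C8: sp2 ✓
C4, C5, C7, C8 → 4 sp2 carbons.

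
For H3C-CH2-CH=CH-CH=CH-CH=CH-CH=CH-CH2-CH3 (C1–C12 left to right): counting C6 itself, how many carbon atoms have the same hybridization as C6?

C6 is sp2 (one π bond).
C1: sp3
C2: sp3
C3: sp2 ✓
C4: sp2 ✓
C5: sp2 ✓
C6: sp2 ✓
C7: sp2 ✓
C8: sp2 ✓
C9: sp2 ✓
C10: sp2 ✓
C11: sp3
C12: sp3
8 carbons are sp2.

8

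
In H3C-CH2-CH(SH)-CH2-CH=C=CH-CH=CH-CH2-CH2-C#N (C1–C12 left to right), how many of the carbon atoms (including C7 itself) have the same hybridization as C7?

C7 is sp2 (one π bond).
C1: sp3
C2: sp3
C3: sp3
C4: sp3
C5: sp2 ✓
C6: sp
C7: sp2 ✓
C8: sp2 ✓
C9: sp2 ✓
C10: sp3
C11: sp3
C12: sp
4 carbons are sp2.

4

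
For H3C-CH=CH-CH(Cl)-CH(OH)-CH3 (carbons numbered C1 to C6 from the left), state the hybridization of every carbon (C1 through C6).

C1 sp3, C2 sp2, C3 sp2, C4 sp3, C5 sp3, C6 sp3

C1: 4 σ bonds — 4 electron domains, sp3.
C2: 3 σ bonds, plus one π bond; 3 regions of electron density → sp2.
C3: 3 σ bonds, plus one π bond — 3 electron domains, sp2.
C4 carries 4 σ bonds, giving a steric number of 4, so it is sp3.
C5 (4 σ bonds) has steric number 4: sp3.
C6: 4 σ bonds — 4 electron domains, sp3.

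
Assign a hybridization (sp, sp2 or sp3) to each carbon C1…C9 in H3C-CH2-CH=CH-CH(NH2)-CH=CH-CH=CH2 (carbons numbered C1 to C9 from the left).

C1 sp3, C2 sp3, C3 sp2, C4 sp2, C5 sp3, C6 sp2, C7 sp2, C8 sp2, C9 sp2

C1: 4 σ bonds; 4 regions of electron density → sp3.
C2: 4 σ bonds — 4 electron domains, sp3.
C3 — 3 σ bonds, plus one π bond. Steric number 3, so sp2.
C4 carries 3 σ bonds, plus one π bond, giving a steric number of 3, so it is sp2.
C5 is sp3: 4 σ bonds, 4 electron-density regions.
C6: 3 σ bonds, plus one π bond; 3 regions of electron density → sp2.
C7: 3 σ bonds, plus one π bond — 3 electron domains, sp2.
C8: 3 σ bonds, plus one π bond; 3 regions of electron density → sp2.
C9 — 3 σ bonds, plus one π bond. Steric number 3, so sp2.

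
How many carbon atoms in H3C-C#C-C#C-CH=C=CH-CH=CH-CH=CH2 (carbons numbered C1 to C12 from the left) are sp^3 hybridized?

C1: sp3 ✓
C2: sp
C3: sp
C4: sp
C5: sp
C6: sp2
C7: sp
C8: sp2
C9: sp2
C10: sp2
C11: sp2
C12: sp2
C1 → 1 sp3 carbon.

1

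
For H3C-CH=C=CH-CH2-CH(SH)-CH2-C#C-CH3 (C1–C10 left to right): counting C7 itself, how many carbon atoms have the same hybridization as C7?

5

C7 is sp3 (only σ bonds).
C1: sp3 ✓
C2: sp2
C3: sp
C4: sp2
C5: sp3 ✓
C6: sp3 ✓
C7: sp3 ✓
C8: sp
C9: sp
C10: sp3 ✓
5 carbons are sp3.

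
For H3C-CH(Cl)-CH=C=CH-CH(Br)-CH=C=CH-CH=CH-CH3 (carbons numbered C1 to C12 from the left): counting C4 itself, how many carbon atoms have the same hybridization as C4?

C4 is sp (two π bonds).
C1: sp3
C2: sp3
C3: sp2
C4: sp ✓
C5: sp2
C6: sp3
C7: sp2
C8: sp ✓
C9: sp2
C10: sp2
C11: sp2
C12: sp3
2 carbons are sp.

2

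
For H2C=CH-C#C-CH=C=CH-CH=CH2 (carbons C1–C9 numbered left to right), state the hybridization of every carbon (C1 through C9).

C1 sp2, C2 sp2, C3 sp, C4 sp, C5 sp2, C6 sp, C7 sp2, C8 sp2, C9 sp2

C1 has 3 σ bonds, plus one π bond: steric number 3 → sp2.
C2 carries 3 σ bonds, plus one π bond, giving a steric number of 3, so it is sp2.
C3: 2 σ bonds, plus two π bonds; 2 regions of electron density → sp.
C4 is sp: 2 σ bonds, plus two π bonds, 2 electron-density regions.
C5: 3 σ bonds, plus one π bond — 3 electron domains, sp2.
C6 is sp: 2 σ bonds, plus two π bonds, 2 electron-density regions.
C7: 3 σ bonds, plus one π bond — 3 electron domains, sp2.
C8: 3 σ bonds, plus one π bond — 3 electron domains, sp2.
C9: 3 σ bonds, plus one π bond — 3 electron domains, sp2.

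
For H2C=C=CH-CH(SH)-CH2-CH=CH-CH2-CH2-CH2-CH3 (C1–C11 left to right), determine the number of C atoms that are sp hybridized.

1

C1: sp2
C2: sp ✓
C3: sp2
C4: sp3
C5: sp3
C6: sp2
C7: sp2
C8: sp3
C9: sp3
C10: sp3
C11: sp3
C2 → 1 sp carbon.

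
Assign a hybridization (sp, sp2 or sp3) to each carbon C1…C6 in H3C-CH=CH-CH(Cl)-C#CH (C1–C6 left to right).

C1 sp3, C2 sp2, C3 sp2, C4 sp3, C5 sp, C6 sp

C1 (4 σ bonds) has steric number 4: sp3.
C2 has 3 σ bonds, plus one π bond: steric number 3 → sp2.
C3 has 3 σ bonds, plus one π bond: steric number 3 → sp2.
C4: 4 σ bonds — 4 electron domains, sp3.
C5 is sp: 2 σ bonds, plus two π bonds, 2 electron-density regions.
C6: 2 σ bonds, plus two π bonds — 2 electron domains, sp.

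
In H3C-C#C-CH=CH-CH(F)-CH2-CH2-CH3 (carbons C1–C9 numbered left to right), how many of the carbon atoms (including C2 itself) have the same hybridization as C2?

C2 is sp (two π bonds).
C1: sp3
C2: sp ✓
C3: sp ✓
C4: sp2
C5: sp2
C6: sp3
C7: sp3
C8: sp3
C9: sp3
2 carbons are sp.

2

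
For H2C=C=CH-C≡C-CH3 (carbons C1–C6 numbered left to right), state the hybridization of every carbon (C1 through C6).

C1: 3 σ bonds, plus one π bond — 3 electron domains, sp2.
C2: 2 σ bonds, plus two π bonds; 2 regions of electron density → sp.
C3 has 3 σ bonds, plus one π bond: steric number 3 → sp2.
C4: 2 σ bonds, plus two π bonds — 2 electron domains, sp.
C5 is sp: 2 σ bonds, plus two π bonds, 2 electron-density regions.
C6 is sp3: 4 σ bonds, 4 electron-density regions.

C1 sp2, C2 sp, C3 sp2, C4 sp, C5 sp, C6 sp3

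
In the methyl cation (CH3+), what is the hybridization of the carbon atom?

sp²

Three σ bonds to H, empty p orbital → sp2, trigonal planar.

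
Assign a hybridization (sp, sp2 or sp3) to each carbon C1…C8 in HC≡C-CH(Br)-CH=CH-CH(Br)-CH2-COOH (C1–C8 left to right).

C1 — 2 σ bonds, plus two π bonds. Steric number 2, so sp.
C2: 2 σ bonds, plus two π bonds; 2 regions of electron density → sp.
C3: 4 σ bonds; 4 regions of electron density → sp3.
C4 carries 3 σ bonds, plus one π bond, giving a steric number of 3, so it is sp2.
C5: 3 σ bonds, plus one π bond; 3 regions of electron density → sp2.
C6 (4 σ bonds) has steric number 4: sp3.
C7 carries 4 σ bonds, giving a steric number of 4, so it is sp3.
C8 carries 3 σ bonds, plus one π bond, giving a steric number of 3, so it is sp2.

C1 sp, C2 sp, C3 sp3, C4 sp2, C5 sp2, C6 sp3, C7 sp3, C8 sp2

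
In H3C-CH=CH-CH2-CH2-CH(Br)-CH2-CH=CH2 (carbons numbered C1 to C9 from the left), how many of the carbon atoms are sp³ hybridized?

C1: sp3 ✓
C2: sp2
C3: sp2
C4: sp3 ✓
C5: sp3 ✓
C6: sp3 ✓
C7: sp3 ✓
C8: sp2
C9: sp2
C1, C4, C5, C6, C7 → 5 sp3 carbons.

5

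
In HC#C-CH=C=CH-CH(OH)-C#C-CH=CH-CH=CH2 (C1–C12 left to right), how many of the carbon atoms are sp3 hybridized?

1

C1: sp
C2: sp
C3: sp2
C4: sp
C5: sp2
C6: sp3 ✓
C7: sp
C8: sp
C9: sp2
C10: sp2
C11: sp2
C12: sp2
C6 → 1 sp3 carbon.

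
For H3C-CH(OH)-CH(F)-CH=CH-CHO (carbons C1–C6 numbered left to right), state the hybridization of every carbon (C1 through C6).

C1 sp3, C2 sp3, C3 sp3, C4 sp2, C5 sp2, C6 sp2

C1 (4 σ bonds) has steric number 4: sp3.
C2 — 4 σ bonds. Steric number 4, so sp3.
C3: 4 σ bonds; 4 regions of electron density → sp3.
C4 carries 3 σ bonds, plus one π bond, giving a steric number of 3, so it is sp2.
C5: 3 σ bonds, plus one π bond — 3 electron domains, sp2.
C6 — 3 σ bonds, plus one π bond. Steric number 3, so sp2.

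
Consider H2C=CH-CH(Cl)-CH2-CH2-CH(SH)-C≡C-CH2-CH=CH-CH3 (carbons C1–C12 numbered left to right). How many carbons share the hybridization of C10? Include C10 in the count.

4

C10 is sp2 (one π bond).
C1: sp2 ✓
C2: sp2 ✓
C3: sp3
C4: sp3
C5: sp3
C6: sp3
C7: sp
C8: sp
C9: sp3
C10: sp2 ✓
C11: sp2 ✓
C12: sp3
4 carbons are sp2.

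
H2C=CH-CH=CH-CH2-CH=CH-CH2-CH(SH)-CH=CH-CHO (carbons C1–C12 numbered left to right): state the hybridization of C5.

C5 has 4 σ bonds: steric number 4 → sp3.

sp^3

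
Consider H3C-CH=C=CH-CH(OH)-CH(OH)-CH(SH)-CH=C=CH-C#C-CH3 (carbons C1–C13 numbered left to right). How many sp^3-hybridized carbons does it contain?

C1: sp3 ✓
C2: sp2
C3: sp
C4: sp2
C5: sp3 ✓
C6: sp3 ✓
C7: sp3 ✓
C8: sp2
C9: sp
C10: sp2
C11: sp
C12: sp
C13: sp3 ✓
C1, C5, C6, C7, C13 → 5 sp3 carbons.

5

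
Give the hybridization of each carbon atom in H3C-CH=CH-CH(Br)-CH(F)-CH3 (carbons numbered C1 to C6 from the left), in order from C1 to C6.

C1 sp3, C2 sp2, C3 sp2, C4 sp3, C5 sp3, C6 sp3

C1: 4 σ bonds — 4 electron domains, sp3.
C2 carries 3 σ bonds, plus one π bond, giving a steric number of 3, so it is sp2.
C3 carries 3 σ bonds, plus one π bond, giving a steric number of 3, so it is sp2.
C4 has 4 σ bonds: steric number 4 → sp3.
C5 is sp3: 4 σ bonds, 4 electron-density regions.
C6 has 4 σ bonds: steric number 4 → sp3.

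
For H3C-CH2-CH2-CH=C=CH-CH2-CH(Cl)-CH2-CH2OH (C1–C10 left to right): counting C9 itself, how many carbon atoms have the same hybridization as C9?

C9 is sp3 (only σ bonds).
C1: sp3 ✓
C2: sp3 ✓
C3: sp3 ✓
C4: sp2
C5: sp
C6: sp2
C7: sp3 ✓
C8: sp3 ✓
C9: sp3 ✓
C10: sp3 ✓
7 carbons are sp3.

7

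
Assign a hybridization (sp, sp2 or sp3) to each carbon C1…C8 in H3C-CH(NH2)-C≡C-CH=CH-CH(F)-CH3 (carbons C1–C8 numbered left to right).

C1: 4 σ bonds — 4 electron domains, sp3.
C2 is sp3: 4 σ bonds, 4 electron-density regions.
C3 is sp: 2 σ bonds, plus two π bonds, 2 electron-density regions.
C4 — 2 σ bonds, plus two π bonds. Steric number 2, so sp.
C5 — 3 σ bonds, plus one π bond. Steric number 3, so sp2.
C6 has 3 σ bonds, plus one π bond: steric number 3 → sp2.
C7: 4 σ bonds; 4 regions of electron density → sp3.
C8: 4 σ bonds; 4 regions of electron density → sp3.

C1 sp3, C2 sp3, C3 sp, C4 sp, C5 sp2, C6 sp2, C7 sp3, C8 sp3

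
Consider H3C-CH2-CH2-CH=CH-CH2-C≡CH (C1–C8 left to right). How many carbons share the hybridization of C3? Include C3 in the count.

4

C3 is sp3 (only σ bonds).
C1: sp3 ✓
C2: sp3 ✓
C3: sp3 ✓
C4: sp2
C5: sp2
C6: sp3 ✓
C7: sp
C8: sp
4 carbons are sp3.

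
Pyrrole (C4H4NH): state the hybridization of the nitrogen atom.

sp²

N has three σ bonds; its lone pair occupies the p orbital and is part of the aromatic π system, so N is sp2 (not the sp3 a naive steric count of 4 would give).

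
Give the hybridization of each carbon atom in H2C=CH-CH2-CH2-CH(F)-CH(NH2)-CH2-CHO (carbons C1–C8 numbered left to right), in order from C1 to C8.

C1 sp2, C2 sp2, C3 sp3, C4 sp3, C5 sp3, C6 sp3, C7 sp3, C8 sp2

C1 has 3 σ bonds, plus one π bond: steric number 3 → sp2.
C2 (3 σ bonds, plus one π bond) has steric number 3: sp2.
C3 has 4 σ bonds: steric number 4 → sp3.
C4 has 4 σ bonds: steric number 4 → sp3.
C5 has 4 σ bonds: steric number 4 → sp3.
C6 — 4 σ bonds. Steric number 4, so sp3.
C7: 4 σ bonds — 4 electron domains, sp3.
C8: 3 σ bonds, plus one π bond — 3 electron domains, sp2.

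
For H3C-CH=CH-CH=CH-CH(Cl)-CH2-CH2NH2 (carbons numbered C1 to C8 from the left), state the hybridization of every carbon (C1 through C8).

C1: 4 σ bonds — 4 electron domains, sp3.
C2 — 3 σ bonds, plus one π bond. Steric number 3, so sp2.
C3 — 3 σ bonds, plus one π bond. Steric number 3, so sp2.
C4: 3 σ bonds, plus one π bond — 3 electron domains, sp2.
C5 (3 σ bonds, plus one π bond) has steric number 3: sp2.
C6 is sp3: 4 σ bonds, 4 electron-density regions.
C7 has 4 σ bonds: steric number 4 → sp3.
C8 has 4 σ bonds: steric number 4 → sp3.

C1 sp3, C2 sp2, C3 sp2, C4 sp2, C5 sp2, C6 sp3, C7 sp3, C8 sp3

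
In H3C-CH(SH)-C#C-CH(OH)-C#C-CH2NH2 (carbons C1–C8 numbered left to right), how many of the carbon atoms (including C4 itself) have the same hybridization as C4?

4

C4 is sp (two π bonds).
C1: sp3
C2: sp3
C3: sp ✓
C4: sp ✓
C5: sp3
C6: sp ✓
C7: sp ✓
C8: sp3
4 carbons are sp.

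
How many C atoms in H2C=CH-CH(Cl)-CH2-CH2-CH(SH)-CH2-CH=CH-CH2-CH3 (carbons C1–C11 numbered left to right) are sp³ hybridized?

C1: sp2
C2: sp2
C3: sp3 ✓
C4: sp3 ✓
C5: sp3 ✓
C6: sp3 ✓
C7: sp3 ✓
C8: sp2
C9: sp2
C10: sp3 ✓
C11: sp3 ✓
C3, C4, C5, C6, C7, C10, C11 → 7 sp3 carbons.

7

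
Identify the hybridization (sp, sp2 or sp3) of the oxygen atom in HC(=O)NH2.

The oxygen atom — 1 σ bond and 2 lone pairs, plus one π bond. Steric number 3, so sp2.

sp²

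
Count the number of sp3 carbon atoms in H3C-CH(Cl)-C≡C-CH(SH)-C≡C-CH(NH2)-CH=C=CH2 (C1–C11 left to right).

4

C1: sp3 ✓
C2: sp3 ✓
C3: sp
C4: sp
C5: sp3 ✓
C6: sp
C7: sp
C8: sp3 ✓
C9: sp2
C10: sp
C11: sp2
C1, C2, C5, C8 → 4 sp3 carbons.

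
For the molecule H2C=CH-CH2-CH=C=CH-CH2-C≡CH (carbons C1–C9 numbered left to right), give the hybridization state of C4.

C4 — 3 σ bonds, plus one π bond. Steric number 3, so sp2.

sp^2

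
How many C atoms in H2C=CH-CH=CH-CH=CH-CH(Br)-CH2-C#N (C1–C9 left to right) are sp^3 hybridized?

2

C1: sp2
C2: sp2
C3: sp2
C4: sp2
C5: sp2
C6: sp2
C7: sp3 ✓
C8: sp3 ✓
C9: sp
C7, C8 → 2 sp3 carbons.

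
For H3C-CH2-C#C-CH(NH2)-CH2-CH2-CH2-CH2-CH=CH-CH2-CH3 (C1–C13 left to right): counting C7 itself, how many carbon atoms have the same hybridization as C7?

C7 is sp3 (only σ bonds).
C1: sp3 ✓
C2: sp3 ✓
C3: sp
C4: sp
C5: sp3 ✓
C6: sp3 ✓
C7: sp3 ✓
C8: sp3 ✓
C9: sp3 ✓
C10: sp2
C11: sp2
C12: sp3 ✓
C13: sp3 ✓
9 carbons are sp3.

9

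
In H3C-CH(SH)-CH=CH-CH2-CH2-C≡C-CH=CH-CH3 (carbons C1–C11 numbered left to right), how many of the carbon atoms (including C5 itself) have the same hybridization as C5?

C5 is sp3 (only σ bonds).
C1: sp3 ✓
C2: sp3 ✓
C3: sp2
C4: sp2
C5: sp3 ✓
C6: sp3 ✓
C7: sp
C8: sp
C9: sp2
C10: sp2
C11: sp3 ✓
5 carbons are sp3.

5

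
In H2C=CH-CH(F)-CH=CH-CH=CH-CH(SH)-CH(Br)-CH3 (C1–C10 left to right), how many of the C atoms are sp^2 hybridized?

6

C1: sp2 ✓
C2: sp2 ✓
C3: sp3
C4: sp2 ✓
C5: sp2 ✓
C6: sp2 ✓
C7: sp2 ✓
C8: sp3
C9: sp3
C10: sp3
C1, C2, C4, C5, C6, C7 → 6 sp2 carbons.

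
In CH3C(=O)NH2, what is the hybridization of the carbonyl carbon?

sp^2

The carbonyl carbon: 3 σ bonds, plus one π bond — 3 electron domains, sp2.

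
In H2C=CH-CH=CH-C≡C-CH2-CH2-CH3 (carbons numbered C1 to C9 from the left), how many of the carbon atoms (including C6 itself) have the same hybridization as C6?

2

C6 is sp (two π bonds).
C1: sp2
C2: sp2
C3: sp2
C4: sp2
C5: sp ✓
C6: sp ✓
C7: sp3
C8: sp3
C9: sp3
2 carbons are sp.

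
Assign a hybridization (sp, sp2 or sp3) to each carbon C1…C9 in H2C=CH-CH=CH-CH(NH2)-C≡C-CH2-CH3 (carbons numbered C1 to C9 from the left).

C1 sp2, C2 sp2, C3 sp2, C4 sp2, C5 sp3, C6 sp, C7 sp, C8 sp3, C9 sp3

C1 carries 3 σ bonds, plus one π bond, giving a steric number of 3, so it is sp2.
C2: 3 σ bonds, plus one π bond; 3 regions of electron density → sp2.
C3 (3 σ bonds, plus one π bond) has steric number 3: sp2.
C4 has 3 σ bonds, plus one π bond: steric number 3 → sp2.
C5 carries 4 σ bonds, giving a steric number of 4, so it is sp3.
C6 has 2 σ bonds, plus two π bonds: steric number 2 → sp.
C7 (2 σ bonds, plus two π bonds) has steric number 2: sp.
C8 (4 σ bonds) has steric number 4: sp3.
C9 (4 σ bonds) has steric number 4: sp3.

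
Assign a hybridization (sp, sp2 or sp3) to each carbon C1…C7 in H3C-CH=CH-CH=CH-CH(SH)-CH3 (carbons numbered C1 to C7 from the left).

C1 has 4 σ bonds: steric number 4 → sp3.
C2 carries 3 σ bonds, plus one π bond, giving a steric number of 3, so it is sp2.
C3 — 3 σ bonds, plus one π bond. Steric number 3, so sp2.
C4: 3 σ bonds, plus one π bond — 3 electron domains, sp2.
C5: 3 σ bonds, plus one π bond — 3 electron domains, sp2.
C6 is sp3: 4 σ bonds, 4 electron-density regions.
C7: 4 σ bonds — 4 electron domains, sp3.

C1 sp3, C2 sp2, C3 sp2, C4 sp2, C5 sp2, C6 sp3, C7 sp3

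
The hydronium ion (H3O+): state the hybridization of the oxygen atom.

sp^3

Three σ bonds + one lone pair = steric number 4 → sp3.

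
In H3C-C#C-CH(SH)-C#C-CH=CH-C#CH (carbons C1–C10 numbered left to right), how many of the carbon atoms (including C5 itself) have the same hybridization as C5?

C5 is sp (two π bonds).
C1: sp3
C2: sp ✓
C3: sp ✓
C4: sp3
C5: sp ✓
C6: sp ✓
C7: sp2
C8: sp2
C9: sp ✓
C10: sp ✓
6 carbons are sp.

6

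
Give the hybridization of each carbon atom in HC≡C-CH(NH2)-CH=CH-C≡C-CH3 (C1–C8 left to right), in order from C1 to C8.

C1 sp, C2 sp, C3 sp3, C4 sp2, C5 sp2, C6 sp, C7 sp, C8 sp3

C1 carries 2 σ bonds, plus two π bonds, giving a steric number of 2, so it is sp.
C2: 2 σ bonds, plus two π bonds; 2 regions of electron density → sp.
C3: 4 σ bonds — 4 electron domains, sp3.
C4: 3 σ bonds, plus one π bond — 3 electron domains, sp2.
C5: 3 σ bonds, plus one π bond; 3 regions of electron density → sp2.
C6: 2 σ bonds, plus two π bonds — 2 electron domains, sp.
C7 carries 2 σ bonds, plus two π bonds, giving a steric number of 2, so it is sp.
C8 (4 σ bonds) has steric number 4: sp3.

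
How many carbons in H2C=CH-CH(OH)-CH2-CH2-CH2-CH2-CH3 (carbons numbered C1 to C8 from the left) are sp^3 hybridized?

6

C1: sp2
C2: sp2
C3: sp3 ✓
C4: sp3 ✓
C5: sp3 ✓
C6: sp3 ✓
C7: sp3 ✓
C8: sp3 ✓
C3, C4, C5, C6, C7, C8 → 6 sp3 carbons.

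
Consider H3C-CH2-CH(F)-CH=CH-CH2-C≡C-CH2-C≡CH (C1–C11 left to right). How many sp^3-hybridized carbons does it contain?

5

C1: sp3 ✓
C2: sp3 ✓
C3: sp3 ✓
C4: sp2
C5: sp2
C6: sp3 ✓
C7: sp
C8: sp
C9: sp3 ✓
C10: sp
C11: sp
C1, C2, C3, C6, C9 → 5 sp3 carbons.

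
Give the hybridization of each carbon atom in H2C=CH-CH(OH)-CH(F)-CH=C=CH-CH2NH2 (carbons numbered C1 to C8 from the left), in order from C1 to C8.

C1: 3 σ bonds, plus one π bond — 3 electron domains, sp2.
C2 — 3 σ bonds, plus one π bond. Steric number 3, so sp2.
C3 has 4 σ bonds: steric number 4 → sp3.
C4 is sp3: 4 σ bonds, 4 electron-density regions.
C5 carries 3 σ bonds, plus one π bond, giving a steric number of 3, so it is sp2.
C6 is sp: 2 σ bonds, plus two π bonds, 2 electron-density regions.
C7 is sp2: 3 σ bonds, plus one π bond, 3 electron-density regions.
C8 — 4 σ bonds. Steric number 4, so sp3.

C1 sp2, C2 sp2, C3 sp3, C4 sp3, C5 sp2, C6 sp, C7 sp2, C8 sp3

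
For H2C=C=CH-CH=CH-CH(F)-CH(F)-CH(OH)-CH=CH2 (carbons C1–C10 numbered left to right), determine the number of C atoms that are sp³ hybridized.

C1: sp2
C2: sp
C3: sp2
C4: sp2
C5: sp2
C6: sp3 ✓
C7: sp3 ✓
C8: sp3 ✓
C9: sp2
C10: sp2
C6, C7, C8 → 3 sp3 carbons.

3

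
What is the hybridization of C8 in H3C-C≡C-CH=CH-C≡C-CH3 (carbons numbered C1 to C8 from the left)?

sp³

C8 carries 4 σ bonds, giving a steric number of 4, so it is sp3.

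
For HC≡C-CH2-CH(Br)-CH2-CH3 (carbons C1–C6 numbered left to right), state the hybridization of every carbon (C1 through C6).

C1 is sp: 2 σ bonds, plus two π bonds, 2 electron-density regions.
C2 — 2 σ bonds, plus two π bonds. Steric number 2, so sp.
C3 is sp3: 4 σ bonds, 4 electron-density regions.
C4 (4 σ bonds) has steric number 4: sp3.
C5 — 4 σ bonds. Steric number 4, so sp3.
C6 has 4 σ bonds: steric number 4 → sp3.

C1 sp, C2 sp, C3 sp3, C4 sp3, C5 sp3, C6 sp3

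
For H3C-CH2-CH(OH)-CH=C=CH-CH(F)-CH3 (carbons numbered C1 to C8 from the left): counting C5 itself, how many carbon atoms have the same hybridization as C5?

C5 is sp (two π bonds).
C1: sp3
C2: sp3
C3: sp3
C4: sp2
C5: sp ✓
C6: sp2
C7: sp3
C8: sp3
1 carbon is sp.

1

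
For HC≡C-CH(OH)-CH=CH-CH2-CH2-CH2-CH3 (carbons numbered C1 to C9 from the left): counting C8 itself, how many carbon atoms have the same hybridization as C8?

C8 is sp3 (only σ bonds).
C1: sp
C2: sp
C3: sp3 ✓
C4: sp2
C5: sp2
C6: sp3 ✓
C7: sp3 ✓
C8: sp3 ✓
C9: sp3 ✓
5 carbons are sp3.

5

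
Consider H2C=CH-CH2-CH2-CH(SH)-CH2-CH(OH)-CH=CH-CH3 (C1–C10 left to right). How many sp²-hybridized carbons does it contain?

C1: sp2 ✓
C2: sp2 ✓
C3: sp3
C4: sp3
C5: sp3
C6: sp3
C7: sp3
C8: sp2 ✓
C9: sp2 ✓
C10: sp3
C1, C2, C8, C9 → 4 sp2 carbons.

4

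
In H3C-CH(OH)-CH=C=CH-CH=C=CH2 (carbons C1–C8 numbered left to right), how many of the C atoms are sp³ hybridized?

2

C1: sp3 ✓
C2: sp3 ✓
C3: sp2
C4: sp
C5: sp2
C6: sp2
C7: sp
C8: sp2
C1, C2 → 2 sp3 carbons.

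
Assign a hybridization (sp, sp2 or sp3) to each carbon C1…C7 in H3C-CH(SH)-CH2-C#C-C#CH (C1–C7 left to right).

C1 has 4 σ bonds: steric number 4 → sp3.
C2 carries 4 σ bonds, giving a steric number of 4, so it is sp3.
C3 — 4 σ bonds. Steric number 4, so sp3.
C4: 2 σ bonds, plus two π bonds; 2 regions of electron density → sp.
C5 is sp: 2 σ bonds, plus two π bonds, 2 electron-density regions.
C6: 2 σ bonds, plus two π bonds; 2 regions of electron density → sp.
C7 has 2 σ bonds, plus two π bonds: steric number 2 → sp.

C1 sp3, C2 sp3, C3 sp3, C4 sp, C5 sp, C6 sp, C7 sp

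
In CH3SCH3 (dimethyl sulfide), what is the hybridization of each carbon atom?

Each carbon atom has 4 σ bonds: steric number 4 → sp3.

sp³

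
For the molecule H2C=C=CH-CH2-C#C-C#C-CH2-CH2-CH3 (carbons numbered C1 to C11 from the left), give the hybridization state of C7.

sp

C7 carries 2 σ bonds, plus two π bonds, giving a steric number of 2, so it is sp.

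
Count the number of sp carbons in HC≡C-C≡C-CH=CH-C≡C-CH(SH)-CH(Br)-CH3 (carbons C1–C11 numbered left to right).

C1: sp ✓
C2: sp ✓
C3: sp ✓
C4: sp ✓
C5: sp2
C6: sp2
C7: sp ✓
C8: sp ✓
C9: sp3
C10: sp3
C11: sp3
C1, C2, C3, C4, C7, C8 → 6 sp carbons.

6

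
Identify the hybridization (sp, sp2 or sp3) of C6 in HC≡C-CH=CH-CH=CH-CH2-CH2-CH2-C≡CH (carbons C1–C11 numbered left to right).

sp2

C6 carries 3 σ bonds, plus one π bond, giving a steric number of 3, so it is sp2.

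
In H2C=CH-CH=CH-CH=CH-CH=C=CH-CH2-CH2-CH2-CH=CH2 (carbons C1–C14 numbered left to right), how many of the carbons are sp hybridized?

1

C1: sp2
C2: sp2
C3: sp2
C4: sp2
C5: sp2
C6: sp2
C7: sp2
C8: sp ✓
C9: sp2
C10: sp3
C11: sp3
C12: sp3
C13: sp2
C14: sp2
C8 → 1 sp carbon.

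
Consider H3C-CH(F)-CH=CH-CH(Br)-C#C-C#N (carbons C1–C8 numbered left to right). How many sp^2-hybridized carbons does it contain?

2

C1: sp3
C2: sp3
C3: sp2 ✓
C4: sp2 ✓
C5: sp3
C6: sp
C7: sp
C8: sp
C3, C4 → 2 sp2 carbons.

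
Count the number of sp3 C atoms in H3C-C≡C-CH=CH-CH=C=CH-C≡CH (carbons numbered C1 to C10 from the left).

C1: sp3 ✓
C2: sp
C3: sp
C4: sp2
C5: sp2
C6: sp2
C7: sp
C8: sp2
C9: sp
C10: sp
C1 → 1 sp3 carbon.

1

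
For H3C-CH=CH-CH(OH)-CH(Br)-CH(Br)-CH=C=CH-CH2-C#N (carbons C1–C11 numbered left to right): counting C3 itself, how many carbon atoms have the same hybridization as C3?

C3 is sp2 (one π bond).
C1: sp3
C2: sp2 ✓
C3: sp2 ✓
C4: sp3
C5: sp3
C6: sp3
C7: sp2 ✓
C8: sp
C9: sp2 ✓
C10: sp3
C11: sp
4 carbons are sp2.

4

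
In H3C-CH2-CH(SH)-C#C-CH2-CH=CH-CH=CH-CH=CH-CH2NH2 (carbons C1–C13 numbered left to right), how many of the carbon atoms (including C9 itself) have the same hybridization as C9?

6

C9 is sp2 (one π bond).
C1: sp3
C2: sp3
C3: sp3
C4: sp
C5: sp
C6: sp3
C7: sp2 ✓
C8: sp2 ✓
C9: sp2 ✓
C10: sp2 ✓
C11: sp2 ✓
C12: sp2 ✓
C13: sp3
6 carbons are sp2.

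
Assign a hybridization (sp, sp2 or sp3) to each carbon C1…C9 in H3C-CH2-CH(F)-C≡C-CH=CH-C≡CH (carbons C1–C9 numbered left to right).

C1 carries 4 σ bonds, giving a steric number of 4, so it is sp3.
C2 (4 σ bonds) has steric number 4: sp3.
C3 is sp3: 4 σ bonds, 4 electron-density regions.
C4 has 2 σ bonds, plus two π bonds: steric number 2 → sp.
C5 carries 2 σ bonds, plus two π bonds, giving a steric number of 2, so it is sp.
C6 (3 σ bonds, plus one π bond) has steric number 3: sp2.
C7 carries 3 σ bonds, plus one π bond, giving a steric number of 3, so it is sp2.
C8: 2 σ bonds, plus two π bonds; 2 regions of electron density → sp.
C9: 2 σ bonds, plus two π bonds — 2 electron domains, sp.

C1 sp3, C2 sp3, C3 sp3, C4 sp, C5 sp, C6 sp2, C7 sp2, C8 sp, C9 sp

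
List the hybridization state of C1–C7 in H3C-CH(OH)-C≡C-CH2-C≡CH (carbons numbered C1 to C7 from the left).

C1 sp3, C2 sp3, C3 sp, C4 sp, C5 sp3, C6 sp, C7 sp

C1: 4 σ bonds; 4 regions of electron density → sp3.
C2: 4 σ bonds; 4 regions of electron density → sp3.
C3 has 2 σ bonds, plus two π bonds: steric number 2 → sp.
C4 — 2 σ bonds, plus two π bonds. Steric number 2, so sp.
C5 — 4 σ bonds. Steric number 4, so sp3.
C6 is sp: 2 σ bonds, plus two π bonds, 2 electron-density regions.
C7 is sp: 2 σ bonds, plus two π bonds, 2 electron-density regions.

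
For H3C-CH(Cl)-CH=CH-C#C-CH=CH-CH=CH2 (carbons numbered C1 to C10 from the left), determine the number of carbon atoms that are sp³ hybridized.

2

C1: sp3 ✓
C2: sp3 ✓
C3: sp2
C4: sp2
C5: sp
C6: sp
C7: sp2
C8: sp2
C9: sp2
C10: sp2
C1, C2 → 2 sp3 carbons.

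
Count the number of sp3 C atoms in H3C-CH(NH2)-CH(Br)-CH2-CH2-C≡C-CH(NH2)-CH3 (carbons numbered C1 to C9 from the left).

C1: sp3 ✓
C2: sp3 ✓
C3: sp3 ✓
C4: sp3 ✓
C5: sp3 ✓
C6: sp
C7: sp
C8: sp3 ✓
C9: sp3 ✓
C1, C2, C3, C4, C5, C8, C9 → 7 sp3 carbons.

7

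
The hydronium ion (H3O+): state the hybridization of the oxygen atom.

Three σ bonds + one lone pair = steric number 4 → sp3.

sp^3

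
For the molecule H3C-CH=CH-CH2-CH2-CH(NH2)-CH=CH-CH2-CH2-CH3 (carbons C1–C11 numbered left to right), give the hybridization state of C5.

C5 has 4 σ bonds: steric number 4 → sp3.

sp3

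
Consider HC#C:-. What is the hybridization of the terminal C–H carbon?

sp

The terminal C–H carbon (2 σ bonds, plus two π bonds) has steric number 2: sp.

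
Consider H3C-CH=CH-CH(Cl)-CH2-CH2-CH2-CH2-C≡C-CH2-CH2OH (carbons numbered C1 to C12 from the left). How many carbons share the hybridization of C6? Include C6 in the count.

8

C6 is sp3 (only σ bonds).
C1: sp3 ✓
C2: sp2
C3: sp2
C4: sp3 ✓
C5: sp3 ✓
C6: sp3 ✓
C7: sp3 ✓
C8: sp3 ✓
C9: sp
C10: sp
C11: sp3 ✓
C12: sp3 ✓
8 carbons are sp3.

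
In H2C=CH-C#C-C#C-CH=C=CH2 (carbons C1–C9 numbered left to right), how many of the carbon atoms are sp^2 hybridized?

C1: sp2 ✓
C2: sp2 ✓
C3: sp
C4: sp
C5: sp
C6: sp
C7: sp2 ✓
C8: sp
C9: sp2 ✓
C1, C2, C7, C9 → 4 sp2 carbons.

4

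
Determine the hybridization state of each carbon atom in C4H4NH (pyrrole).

Each carbon atom: 3 σ bonds, plus one π bond; 3 regions of electron density → sp2.

sp²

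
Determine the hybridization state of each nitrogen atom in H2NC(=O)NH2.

Both N lone pairs are conjugated with the C=O; planar sp2.

sp²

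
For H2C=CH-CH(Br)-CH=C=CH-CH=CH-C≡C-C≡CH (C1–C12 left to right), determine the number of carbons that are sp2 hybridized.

6

C1: sp2 ✓
C2: sp2 ✓
C3: sp3
C4: sp2 ✓
C5: sp
C6: sp2 ✓
C7: sp2 ✓
C8: sp2 ✓
C9: sp
C10: sp
C11: sp
C12: sp
C1, C2, C4, C6, C7, C8 → 6 sp2 carbons.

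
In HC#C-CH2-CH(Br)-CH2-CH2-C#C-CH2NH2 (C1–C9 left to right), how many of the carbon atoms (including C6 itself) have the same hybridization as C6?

5

C6 is sp3 (only σ bonds).
C1: sp
C2: sp
C3: sp3 ✓
C4: sp3 ✓
C5: sp3 ✓
C6: sp3 ✓
C7: sp
C8: sp
C9: sp3 ✓
5 carbons are sp3.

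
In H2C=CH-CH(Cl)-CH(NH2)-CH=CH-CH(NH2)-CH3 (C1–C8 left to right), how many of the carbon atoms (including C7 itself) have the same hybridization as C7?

C7 is sp3 (only σ bonds).
C1: sp2
C2: sp2
C3: sp3 ✓
C4: sp3 ✓
C5: sp2
C6: sp2
C7: sp3 ✓
C8: sp3 ✓
4 carbons are sp3.

4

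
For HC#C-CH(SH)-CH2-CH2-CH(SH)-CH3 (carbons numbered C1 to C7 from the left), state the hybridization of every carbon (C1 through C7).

C1 (2 σ bonds, plus two π bonds) has steric number 2: sp.
C2: 2 σ bonds, plus two π bonds — 2 electron domains, sp.
C3 carries 4 σ bonds, giving a steric number of 4, so it is sp3.
C4: 4 σ bonds — 4 electron domains, sp3.
C5: 4 σ bonds — 4 electron domains, sp3.
C6 has 4 σ bonds: steric number 4 → sp3.
C7 carries 4 σ bonds, giving a steric number of 4, so it is sp3.

C1 sp, C2 sp, C3 sp3, C4 sp3, C5 sp3, C6 sp3, C7 sp3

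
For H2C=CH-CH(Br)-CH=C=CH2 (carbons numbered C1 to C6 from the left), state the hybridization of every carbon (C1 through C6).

C1 sp2, C2 sp2, C3 sp3, C4 sp2, C5 sp, C6 sp2

C1 carries 3 σ bonds, plus one π bond, giving a steric number of 3, so it is sp2.
C2 — 3 σ bonds, plus one π bond. Steric number 3, so sp2.
C3 is sp3: 4 σ bonds, 4 electron-density regions.
C4 is sp2: 3 σ bonds, plus one π bond, 3 electron-density regions.
C5 carries 2 σ bonds, plus two π bonds, giving a steric number of 2, so it is sp.
C6 — 3 σ bonds, plus one π bond. Steric number 3, so sp2.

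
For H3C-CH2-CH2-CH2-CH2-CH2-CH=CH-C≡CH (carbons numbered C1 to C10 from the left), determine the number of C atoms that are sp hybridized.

C1: sp3
C2: sp3
C3: sp3
C4: sp3
C5: sp3
C6: sp3
C7: sp2
C8: sp2
C9: sp ✓
C10: sp ✓
C9, C10 → 2 sp carbons.

2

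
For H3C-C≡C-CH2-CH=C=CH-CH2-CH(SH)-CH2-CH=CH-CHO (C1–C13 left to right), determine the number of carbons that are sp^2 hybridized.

5

C1: sp3
C2: sp
C3: sp
C4: sp3
C5: sp2 ✓
C6: sp
C7: sp2 ✓
C8: sp3
C9: sp3
C10: sp3
C11: sp2 ✓
C12: sp2 ✓
C13: sp2 ✓
C5, C7, C11, C12, C13 → 5 sp2 carbons.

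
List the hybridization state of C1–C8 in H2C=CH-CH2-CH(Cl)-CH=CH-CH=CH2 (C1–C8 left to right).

C1 — 3 σ bonds, plus one π bond. Steric number 3, so sp2.
C2 carries 3 σ bonds, plus one π bond, giving a steric number of 3, so it is sp2.
C3: 4 σ bonds; 4 regions of electron density → sp3.
C4 — 4 σ bonds. Steric number 4, so sp3.
C5 is sp2: 3 σ bonds, plus one π bond, 3 electron-density regions.
C6 — 3 σ bonds, plus one π bond. Steric number 3, so sp2.
C7 has 3 σ bonds, plus one π bond: steric number 3 → sp2.
C8 carries 3 σ bonds, plus one π bond, giving a steric number of 3, so it is sp2.

C1 sp2, C2 sp2, C3 sp3, C4 sp3, C5 sp2, C6 sp2, C7 sp2, C8 sp2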